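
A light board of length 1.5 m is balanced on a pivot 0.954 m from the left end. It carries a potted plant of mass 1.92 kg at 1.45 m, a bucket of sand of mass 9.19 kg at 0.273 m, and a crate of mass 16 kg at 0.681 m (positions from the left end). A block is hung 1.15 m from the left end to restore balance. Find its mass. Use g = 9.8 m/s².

Sum moments about the pivot (at 0.954 m from the left end) (the support reaction has zero arm there).
Potted plant: 1.92 × 9.8 = 18.82 N down at 1.45 m → arm 0.496 m, τ = 18.82 × 0.496 = 9.335 N·m clockwise.
Bucket of sand: 9.19 × 9.8 = 90.06 N down at 0.273 m → arm 0.681 m, τ = 90.06 × 0.681 = 61.33 N·m counterclockwise.
Crate: 16 × 9.8 = 156.8 N down at 0.681 m → arm 0.273 m, τ = 156.8 × 0.273 = 42.81 N·m counterclockwise.
Net moment of known loads = 94.81 N·m counterclockwise.
An unknown mass m at 1.15 m has arm 0.196 m; its moment is m·g·0.196 clockwise.
Setting net torque to zero: m × 9.8 × 0.196 = 94.81 → m = 94.81 / (9.8 × 0.196) = 49.4 kg.

m ≈ 49.4 kg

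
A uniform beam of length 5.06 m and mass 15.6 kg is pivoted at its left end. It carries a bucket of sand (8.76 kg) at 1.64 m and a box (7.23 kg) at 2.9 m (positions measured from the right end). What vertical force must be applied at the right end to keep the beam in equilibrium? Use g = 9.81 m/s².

F ≈ 165 N

Take moments about the left end.
Beam weight: 15.6 × 9.81 = 153 N down at 2.53 m → arm 2.53 m, τ = 153 × 2.53 = 387.1 N·m clockwise.
Bucket of sand: 8.76 × 9.81 = 85.94 N down at 1.64 m → arm 3.42 m, τ = 85.94 × 3.42 = 293.9 N·m clockwise.
Box: 7.23 × 9.81 = 70.93 N down at 2.9 m → arm 2.16 m, τ = 70.93 × 2.16 = 153.2 N·m clockwise.
Net moment of the loads = 834.2 N·m clockwise.
The upward force F acts at the right end, arm 5.06 m, giving F × 5.06 counterclockwise.
Balancing moments: F × 5.06 = 834.2, giving F = 834.2 / 5.06 = 165 N.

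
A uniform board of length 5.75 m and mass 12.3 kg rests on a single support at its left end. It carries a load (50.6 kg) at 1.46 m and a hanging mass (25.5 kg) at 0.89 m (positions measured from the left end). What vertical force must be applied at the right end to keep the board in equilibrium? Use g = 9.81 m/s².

F ≈ 225 N

About the left end:
Beam weight: 12.3 × 9.81 = 120.7 N down at 2.875 m → arm 2.875 m, τ = 120.7 × 2.875 = 347 N·m clockwise.
Load: 50.6 × 9.81 = 496.4 N down at 1.46 m → arm 1.46 m, τ = 496.4 × 1.46 = 724.7 N·m clockwise.
Hanging mass: 25.5 × 9.81 = 250.2 N down at 0.89 m → arm 0.89 m, τ = 250.2 × 0.89 = 222.7 N·m clockwise.
Net moment of the loads = 1294 N·m clockwise.
The upward force F acts at the right end, arm 5.75 m, giving F × 5.75 counterclockwise.
For rotational equilibrium, F × 5.75 = 1294, so F = 1294 / 5.75 = 225 N.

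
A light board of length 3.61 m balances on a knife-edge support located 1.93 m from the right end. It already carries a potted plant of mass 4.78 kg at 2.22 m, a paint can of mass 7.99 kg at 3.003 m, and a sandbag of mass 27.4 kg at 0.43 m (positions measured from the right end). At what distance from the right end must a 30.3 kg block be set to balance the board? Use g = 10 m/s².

Choose the knife-edge support (at 1.93 m from the right end) as the axis so the support reaction has zero arm there.
Potted plant: 4.78 × 10 = 47.8 N down at 2.22 m → arm 0.29 m, τ = 47.8 × 0.29 = 13.86 N·m counterclockwise.
Paint can: 7.99 × 10 = 79.9 N down at 3.003 m → arm 1.073 m, τ = 79.9 × 1.073 = 85.73 N·m counterclockwise.
Sandbag: 27.4 × 10 = 274 N down at 0.43 m → arm 1.5 m, τ = 274 × 1.5 = 411 N·m clockwise.
Net moment of existing loads = 311.4 N·m clockwise.
The block weighs 30.3 × 10 = 303 N and must supply an equal counterclockwise moment, so its lever arm about the knife-edge support is 311.4 / 303 = 1.03 m.
That puts it at 1.93 + 1.03 = 2.96 m from the right end.

x ≈ 2.96 m from the right end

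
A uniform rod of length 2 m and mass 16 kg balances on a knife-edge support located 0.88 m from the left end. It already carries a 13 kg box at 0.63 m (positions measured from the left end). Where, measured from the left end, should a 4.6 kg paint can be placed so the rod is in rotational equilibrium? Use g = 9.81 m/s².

x ≈ 1.17 m from the left end

About the knife-edge support (at 0.88 m from the left end):
Beam weight: 16 × 9.81 = 157 N down at 1 m → arm 0.12 m, τ = 157 × 0.12 = 18.84 N·m clockwise.
Box: 13 × 9.81 = 127.5 N down at 0.63 m → arm 0.25 m, τ = 127.5 × 0.25 = 31.88 N·m counterclockwise.
Net moment of existing loads = 13.04 N·m counterclockwise.
The paint can weighs 4.6 × 9.81 = 45.13 N and must supply an equal clockwise moment, so its lever arm about the knife-edge support is 13.04 / 45.13 = 0.289 m.
That puts it at 0.88 + 0.289 = 1.17 m from the left end.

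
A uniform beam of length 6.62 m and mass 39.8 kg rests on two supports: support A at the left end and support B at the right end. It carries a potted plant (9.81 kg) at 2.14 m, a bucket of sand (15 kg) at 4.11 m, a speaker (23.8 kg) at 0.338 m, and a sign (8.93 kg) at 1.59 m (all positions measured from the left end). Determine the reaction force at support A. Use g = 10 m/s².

R_A ≈ 616 N

Choose support B as the axis so its reaction then has zero moment arm.
Beam weight: 39.8 × 10 = 398 N down at 3.31 m → arm 3.31 m, τ = 398 × 3.31 = 1317 N·m counterclockwise.
Potted plant: 9.81 × 10 = 98.1 N down at 2.14 m → arm 4.48 m, τ = 98.1 × 4.48 = 439.5 N·m counterclockwise.
Bucket of sand: 15 × 10 = 150 N down at 4.11 m → arm 2.51 m, τ = 150 × 2.51 = 376.5 N·m counterclockwise.
Speaker: 23.8 × 10 = 238 N down at 0.338 m → arm 6.282 m, τ = 238 × 6.282 = 1495 N·m counterclockwise.
Sign: 8.93 × 10 = 89.3 N down at 1.59 m → arm 5.03 m, τ = 89.3 × 5.03 = 449.2 N·m counterclockwise.
Net load moment about support B = 4077 N·m counterclockwise.
Reaction R at support A is upward at 0 m, arm 6.62 m → moment R × 6.62 clockwise.
Setting net torque to zero: R × 6.62 = 4077 → R = 616 N.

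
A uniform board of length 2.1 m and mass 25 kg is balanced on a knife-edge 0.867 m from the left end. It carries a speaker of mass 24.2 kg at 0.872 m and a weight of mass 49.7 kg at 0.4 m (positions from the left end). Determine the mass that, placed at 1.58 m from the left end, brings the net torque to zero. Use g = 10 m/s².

Taking torques about the knife-edge (at 0.867 m from the left end):
Beam weight: 25 × 10 = 250 N down at 1.05 m → arm 0.183 m, τ = 250 × 0.183 = 45.75 N·m clockwise.
Speaker: 24.2 × 10 = 242 N down at 0.872 m → arm 0.005 m, τ = 242 × 0.005 = 1.21 N·m clockwise.
Weight: 49.7 × 10 = 497 N down at 0.4 m → arm 0.467 m, τ = 497 × 0.467 = 232.1 N·m counterclockwise.
Net moment of known loads = 185.1 N·m counterclockwise.
An unknown mass m at 1.58 m has arm 0.713 m; its moment is m·g·0.713 clockwise.
Setting net torque to zero: m × 10 × 0.713 = 185.1 → m = 185.1 / (10 × 0.713) = 26 kg.

m ≈ 26 kg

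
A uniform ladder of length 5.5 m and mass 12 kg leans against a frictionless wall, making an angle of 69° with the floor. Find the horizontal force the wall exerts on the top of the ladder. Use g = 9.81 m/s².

Sum moments about the foot of the ladder (the floor normal and friction both act there and drop out).
Ladder weight 12×9.81 = 117.7 N acts at 2.75 m along the ladder; its horizontal arm is 2.75·cos69° = 0.9855 m → τ = 116 N·m clockwise.
Wall normal N acts horizontally at the top; its moment arm is the height L sinθ = 5.5·sin69° = 5.135 m, counterclockwise.
Setting net torque to zero: N × 5.135 = 116 → N = 22.6 N.

N_wall ≈ 22.6 N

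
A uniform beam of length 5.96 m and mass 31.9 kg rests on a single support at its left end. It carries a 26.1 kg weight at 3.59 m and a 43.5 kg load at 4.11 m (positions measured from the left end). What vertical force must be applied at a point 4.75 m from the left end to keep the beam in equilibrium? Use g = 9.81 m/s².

F ≈ 759 N

Take moments about the left end.
Beam weight: 31.9 × 9.81 = 312.9 N down at 2.98 m → arm 2.98 m, τ = 312.9 × 2.98 = 932.4 N·m clockwise.
Weight: 26.1 × 9.81 = 256 N down at 3.59 m → arm 3.59 m, τ = 256 × 3.59 = 919 N·m clockwise.
Load: 43.5 × 9.81 = 426.7 N down at 4.11 m → arm 4.11 m, τ = 426.7 × 4.11 = 1754 N·m clockwise.
Net moment of the loads = 3605 N·m clockwise.
The upward force F acts at a point 4.75 m from the left end, arm 4.75 m, giving F × 4.75 counterclockwise.
Setting net torque to zero: F × 4.75 = 3605 → F = 3605 / 4.75 = 759 N.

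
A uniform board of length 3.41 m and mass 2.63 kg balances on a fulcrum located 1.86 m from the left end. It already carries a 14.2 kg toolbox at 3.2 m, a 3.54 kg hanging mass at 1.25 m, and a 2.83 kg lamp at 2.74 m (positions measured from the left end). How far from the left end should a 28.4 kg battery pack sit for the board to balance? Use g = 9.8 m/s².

About the fulcrum (at 1.86 m from the left end):
Beam weight: 2.63 × 9.8 = 25.77 N down at 1.705 m → arm 0.155 m, τ = 25.77 × 0.155 = 3.994 N·m counterclockwise.
Toolbox: 14.2 × 9.8 = 139.2 N down at 3.2 m → arm 1.34 m, τ = 139.2 × 1.34 = 186.5 N·m clockwise.
Hanging mass: 3.54 × 9.8 = 34.69 N down at 1.25 m → arm 0.61 m, τ = 34.69 × 0.61 = 21.16 N·m counterclockwise.
Lamp: 2.83 × 9.8 = 27.73 N down at 2.74 m → arm 0.88 m, τ = 27.73 × 0.88 = 24.4 N·m clockwise.
Net moment of existing loads = 185.7 N·m clockwise.
The battery pack weighs 28.4 × 9.8 = 278.3 N and must supply an equal counterclockwise moment, so its lever arm about the fulcrum is 185.7 / 278.3 = 0.667 m.
That puts it at 1.86 − 0.667 = 1.19 m from the left end.

x ≈ 1.19 m from the left end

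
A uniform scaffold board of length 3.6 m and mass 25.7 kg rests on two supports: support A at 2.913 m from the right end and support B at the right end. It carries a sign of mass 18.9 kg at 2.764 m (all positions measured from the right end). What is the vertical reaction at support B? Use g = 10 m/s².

Taking torques about support A:
Beam weight: 25.7 × 10 = 257 N down at 1.8 m → arm 1.113 m, τ = 257 × 1.113 = 286 N·m clockwise.
Sign: 18.9 × 10 = 189 N down at 2.764 m → arm 0.149 m, τ = 189 × 0.149 = 28.16 N·m clockwise.
Net load moment about support A = 314.2 N·m clockwise.
Reaction R at support B is upward at 0 m, arm 2.913 m → moment R × 2.913 counterclockwise.
Setting net torque to zero: R × 2.913 = 314.2 → R = 108 N.

R_B ≈ 108 N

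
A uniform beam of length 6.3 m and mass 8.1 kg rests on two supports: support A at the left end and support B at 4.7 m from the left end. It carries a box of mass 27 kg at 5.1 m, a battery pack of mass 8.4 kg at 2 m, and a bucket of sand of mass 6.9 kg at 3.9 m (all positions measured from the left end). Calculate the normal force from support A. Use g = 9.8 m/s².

Take moments about support B.
Beam weight: 8.1 × 9.8 = 79.38 N down at 3.15 m → arm 1.55 m, τ = 79.38 × 1.55 = 123 N·m counterclockwise.
Box: 27 × 9.8 = 264.6 N down at 5.1 m → arm 0.4 m, τ = 264.6 × 0.4 = 105.8 N·m clockwise.
Battery pack: 8.4 × 9.8 = 82.32 N down at 2 m → arm 2.7 m, τ = 82.32 × 2.7 = 222.3 N·m counterclockwise.
Bucket of sand: 6.9 × 9.8 = 67.62 N down at 3.9 m → arm 0.8 m, τ = 67.62 × 0.8 = 54.1 N·m counterclockwise.
Net load moment about support B = 293.6 N·m counterclockwise.
Reaction R at support A is upward at 0 m, arm 4.7 m → moment R × 4.7 clockwise.
Setting net torque to zero: R × 4.7 = 293.6 → R = 62.5 N.

R_A ≈ 62.5 N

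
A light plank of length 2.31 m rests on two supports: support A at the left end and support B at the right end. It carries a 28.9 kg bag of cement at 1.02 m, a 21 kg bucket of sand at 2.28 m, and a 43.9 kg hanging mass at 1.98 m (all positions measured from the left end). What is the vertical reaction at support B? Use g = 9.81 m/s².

About support A:
Bag of cement: 28.9 × 9.81 = 283.5 N down at 1.02 m → arm 1.02 m, τ = 283.5 × 1.02 = 289.2 N·m clockwise.
Bucket of sand: 21 × 9.81 = 206 N down at 2.28 m → arm 2.28 m, τ = 206 × 2.28 = 469.7 N·m clockwise.
Hanging mass: 43.9 × 9.81 = 430.7 N down at 1.98 m → arm 1.98 m, τ = 430.7 × 1.98 = 852.8 N·m clockwise.
Net load moment about support A = 1612 N·m clockwise.
Reaction R at support B is upward at 2.31 m, arm 2.31 m → moment R × 2.31 counterclockwise.
For rotational equilibrium, R × 2.31 = 1612, so R = 698 N.

R_B ≈ 698 N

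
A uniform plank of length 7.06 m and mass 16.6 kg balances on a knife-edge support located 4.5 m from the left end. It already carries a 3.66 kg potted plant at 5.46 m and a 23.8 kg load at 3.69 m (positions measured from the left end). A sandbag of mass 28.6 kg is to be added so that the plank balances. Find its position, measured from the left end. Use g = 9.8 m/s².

x ≈ 5.61 m from the left end

Sum moments about the knife-edge support (at 4.5 m from the left end) (the support reaction has zero arm there).
Beam weight: 16.6 × 9.8 = 162.7 N down at 3.53 m → arm 0.97 m, τ = 162.7 × 0.97 = 157.8 N·m counterclockwise.
Potted plant: 3.66 × 9.8 = 35.87 N down at 5.46 m → arm 0.96 m, τ = 35.87 × 0.96 = 34.44 N·m clockwise.
Load: 23.8 × 9.8 = 233.2 N down at 3.69 m → arm 0.81 m, τ = 233.2 × 0.81 = 188.9 N·m counterclockwise.
Net moment of existing loads = 312.3 N·m counterclockwise.
The sandbag weighs 28.6 × 9.8 = 280.3 N and must supply an equal clockwise moment, so its lever arm about the knife-edge support is 312.3 / 280.3 = 1.11 m.
That puts it at 4.5 + 1.11 = 5.61 m from the left end.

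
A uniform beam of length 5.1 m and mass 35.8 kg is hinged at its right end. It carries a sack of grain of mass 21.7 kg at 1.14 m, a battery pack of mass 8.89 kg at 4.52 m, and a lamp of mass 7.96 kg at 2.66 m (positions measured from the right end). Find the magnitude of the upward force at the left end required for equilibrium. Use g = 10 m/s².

Sum moments about the right end (the unknown pivot reaction has zero arm there).
Beam weight: 35.8 × 10 = 358 N down at 2.55 m → arm 2.55 m, τ = 358 × 2.55 = 912.9 N·m counterclockwise.
Sack of grain: 21.7 × 10 = 217 N down at 1.14 m → arm 1.14 m, τ = 217 × 1.14 = 247.4 N·m counterclockwise.
Battery pack: 8.89 × 10 = 88.9 N down at 4.52 m → arm 4.52 m, τ = 88.9 × 4.52 = 401.8 N·m counterclockwise.
Lamp: 7.96 × 10 = 79.6 N down at 2.66 m → arm 2.66 m, τ = 79.6 × 2.66 = 211.7 N·m counterclockwise.
Net moment of the loads = 1774 N·m counterclockwise.
The upward force F acts at the left end, arm 5.1 m, giving F × 5.1 clockwise.
Setting net torque to zero: F × 5.1 = 1774 → F = 1774 / 5.1 = 348 N.

F ≈ 348 N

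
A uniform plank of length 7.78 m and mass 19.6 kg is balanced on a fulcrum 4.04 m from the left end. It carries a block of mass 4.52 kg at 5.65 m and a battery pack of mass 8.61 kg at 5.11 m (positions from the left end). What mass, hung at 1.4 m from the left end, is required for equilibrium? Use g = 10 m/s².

About the fulcrum (at 4.04 m from the left end):
Beam weight: 19.6 × 10 = 196 N down at 3.89 m → arm 0.15 m, τ = 196 × 0.15 = 29.4 N·m counterclockwise.
Block: 4.52 × 10 = 45.2 N down at 5.65 m → arm 1.61 m, τ = 45.2 × 1.61 = 72.77 N·m clockwise.
Battery pack: 8.61 × 10 = 86.1 N down at 5.11 m → arm 1.07 m, τ = 86.1 × 1.07 = 92.13 N·m clockwise.
Net moment of known loads = 135.5 N·m clockwise.
An unknown mass m at 1.4 m has arm 2.64 m; its moment is m·g·2.64 counterclockwise.
For rotational equilibrium, m × 10 × 2.64 = 135.5, so m = 135.5 / (10 × 2.64) = 5.13 kg.

m ≈ 5.13 kg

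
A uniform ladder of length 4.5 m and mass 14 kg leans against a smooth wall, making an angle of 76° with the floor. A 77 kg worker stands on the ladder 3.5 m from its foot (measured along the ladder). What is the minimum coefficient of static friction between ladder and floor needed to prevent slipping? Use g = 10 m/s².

μ_min ≈ 0.183

About the foot of the ladder:
Ladder weight 14×10 = 140 N acts at 2.25 m along the ladder; its horizontal arm is 2.25·cos76° = 0.5443 m → τ = 76.2 N·m clockwise.
Worker: 77×10 = 770 N at 3.5 m → arm 0.8467 m → τ = 652 N·m clockwise.
Wall normal N acts horizontally at the top; its moment arm is the height L sinθ = 4.5·sin76° = 4.366 m, counterclockwise.
For rotational equilibrium, N × 4.366 = 728.2, so N = 166.8 N.
ΣFx = 0 ⇒ f = N_wall = 166.8 N. ΣFy = 0 ⇒ N_floor = 910 N.
μ_min = f / N_floor = 166.8 / 910 = 0.183.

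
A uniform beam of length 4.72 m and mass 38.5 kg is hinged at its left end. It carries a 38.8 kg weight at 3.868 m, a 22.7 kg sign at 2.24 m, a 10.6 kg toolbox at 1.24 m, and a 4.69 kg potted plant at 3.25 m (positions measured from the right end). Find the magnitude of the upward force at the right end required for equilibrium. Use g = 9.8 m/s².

About the left end:
Beam weight: 38.5 × 9.8 = 377.3 N down at 2.36 m → arm 2.36 m, τ = 377.3 × 2.36 = 890.4 N·m clockwise.
Weight: 38.8 × 9.8 = 380.2 N down at 3.868 m → arm 0.852 m, τ = 380.2 × 0.852 = 323.9 N·m clockwise.
Sign: 22.7 × 9.8 = 222.5 N down at 2.24 m → arm 2.48 m, τ = 222.5 × 2.48 = 551.8 N·m clockwise.
Toolbox: 10.6 × 9.8 = 103.9 N down at 1.24 m → arm 3.48 m, τ = 103.9 × 3.48 = 361.6 N·m clockwise.
Potted plant: 4.69 × 9.8 = 45.96 N down at 3.25 m → arm 1.47 m, τ = 45.96 × 1.47 = 67.56 N·m clockwise.
Net moment of the loads = 2195 N·m clockwise.
The upward force F acts at the right end, arm 4.72 m, giving F × 4.72 counterclockwise.
For rotational equilibrium, F × 4.72 = 2195, so F = 2195 / 4.72 = 465 N.

F ≈ 465 N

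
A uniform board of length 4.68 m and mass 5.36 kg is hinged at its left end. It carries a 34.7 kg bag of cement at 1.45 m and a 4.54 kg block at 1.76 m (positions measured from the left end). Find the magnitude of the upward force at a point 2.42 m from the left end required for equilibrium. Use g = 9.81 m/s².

Choose the left end as the axis so the unknown pivot reaction has zero arm there.
Beam weight: 5.36 × 9.81 = 52.58 N down at 2.34 m → arm 2.34 m, τ = 52.58 × 2.34 = 123 N·m clockwise.
Bag of cement: 34.7 × 9.81 = 340.4 N down at 1.45 m → arm 1.45 m, τ = 340.4 × 1.45 = 493.6 N·m clockwise.
Block: 4.54 × 9.81 = 44.54 N down at 1.76 m → arm 1.76 m, τ = 44.54 × 1.76 = 78.39 N·m clockwise.
Net moment of the loads = 695 N·m clockwise.
The upward force F acts at a point 2.42 m from the left end, arm 2.42 m, giving F × 2.42 counterclockwise.
For rotational equilibrium, F × 2.42 = 695, so F = 695 / 2.42 = 287 N.

F ≈ 287 N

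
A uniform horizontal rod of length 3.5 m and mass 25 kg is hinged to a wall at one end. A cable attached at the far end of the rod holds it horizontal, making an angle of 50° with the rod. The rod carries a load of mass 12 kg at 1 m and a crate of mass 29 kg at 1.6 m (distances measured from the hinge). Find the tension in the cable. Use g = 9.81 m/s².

Sum moments about the hinge (the unknown hinge reaction has zero arm there).
Beam weight: 25 × 9.81 = 245.2 N down at 1.75 m → arm 1.75 m, τ = 245.2 × 1.75 = 429.1 N·m clockwise.
Load: 12 × 9.81 = 117.7 N down at 1 m → arm 1 m, τ = 117.7 × 1 = 117.7 N·m clockwise.
Crate: 29 × 9.81 = 284.5 N down at 1.6 m → arm 1.6 m, τ = 284.5 × 1.6 = 455.2 N·m clockwise.
Total clockwise load moment = 1002 N·m.
The cable tension T acts at 3.5 m; only its component perpendicular to the rod, T sinθ, produces torque. sin 50° = 0.766.
For rotational equilibrium, T × 3.5 × 0.766 = 1002, so T = 1002 / 2.681 = 374 N.

T ≈ 374 N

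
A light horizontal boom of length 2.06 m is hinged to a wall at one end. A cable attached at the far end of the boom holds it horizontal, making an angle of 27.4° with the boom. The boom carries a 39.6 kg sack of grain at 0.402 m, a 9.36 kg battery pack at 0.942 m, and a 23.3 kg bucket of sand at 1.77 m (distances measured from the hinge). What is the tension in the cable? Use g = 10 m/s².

T ≈ 696 N

Choose the hinge as the axis so the unknown hinge reaction has zero arm there.
Sack of grain: 39.6 × 10 = 396 N down at 0.402 m → arm 0.402 m, τ = 396 × 0.402 = 159.2 N·m clockwise.
Battery pack: 9.36 × 10 = 93.6 N down at 0.942 m → arm 0.942 m, τ = 93.6 × 0.942 = 88.17 N·m clockwise.
Bucket of sand: 23.3 × 10 = 233 N down at 1.77 m → arm 1.77 m, τ = 233 × 1.77 = 412.4 N·m clockwise.
Total clockwise load moment = 659.8 N·m.
The cable tension T acts at 2.06 m; only its component perpendicular to the boom, T sinθ, produces torque. sin 27.4° = 0.4602.
For rotational equilibrium, T × 2.06 × 0.4602 = 659.8, so T = 659.8 / 0.948 = 696 N.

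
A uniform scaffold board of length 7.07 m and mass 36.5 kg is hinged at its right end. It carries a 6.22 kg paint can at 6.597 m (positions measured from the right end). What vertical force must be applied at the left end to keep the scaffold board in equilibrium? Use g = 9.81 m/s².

Taking torques about the right end:
Beam weight: 36.5 × 9.81 = 358.1 N down at 3.535 m → arm 3.535 m, τ = 358.1 × 3.535 = 1266 N·m counterclockwise.
Paint can: 6.22 × 9.81 = 61.02 N down at 6.597 m → arm 6.597 m, τ = 61.02 × 6.597 = 402.5 N·m counterclockwise.
Net moment of the loads = 1668 N·m counterclockwise.
The upward force F acts at the left end, arm 7.07 m, giving F × 7.07 clockwise.
Setting net torque to zero: F × 7.07 = 1668 → F = 1668 / 7.07 = 236 N.

F ≈ 236 N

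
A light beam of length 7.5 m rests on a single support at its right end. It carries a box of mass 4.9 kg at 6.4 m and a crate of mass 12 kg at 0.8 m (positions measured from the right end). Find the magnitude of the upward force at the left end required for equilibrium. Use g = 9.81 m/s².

F ≈ 53.6 N

Taking torques about the right end:
Box: 4.9 × 9.81 = 48.07 N down at 6.4 m → arm 6.4 m, τ = 48.07 × 6.4 = 307.6 N·m counterclockwise.
Crate: 12 × 9.81 = 117.7 N down at 0.8 m → arm 0.8 m, τ = 117.7 × 0.8 = 94.16 N·m counterclockwise.
Net moment of the loads = 401.8 N·m counterclockwise.
The upward force F acts at the left end, arm 7.5 m, giving F × 7.5 clockwise.
Στ = 0 ⇒ F × 7.5 = 401.8 ⇒ F = 401.8 / 7.5 = 53.6 N.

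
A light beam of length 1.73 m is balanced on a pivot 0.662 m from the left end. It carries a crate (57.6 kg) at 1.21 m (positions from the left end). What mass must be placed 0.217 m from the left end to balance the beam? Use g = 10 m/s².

m ≈ 70.9 kg

Taking torques about the pivot (at 0.662 m from the left end):
Crate: 57.6 × 10 = 576 N down at 1.21 m → arm 0.548 m, τ = 576 × 0.548 = 315.6 N·m clockwise.
Net moment of known loads = 315.6 N·m clockwise.
An unknown mass m at 0.217 m has arm 0.445 m; its moment is m·g·0.445 counterclockwise.
For rotational equilibrium, m × 10 × 0.445 = 315.6, so m = 315.6 / (10 × 0.445) = 70.9 kg.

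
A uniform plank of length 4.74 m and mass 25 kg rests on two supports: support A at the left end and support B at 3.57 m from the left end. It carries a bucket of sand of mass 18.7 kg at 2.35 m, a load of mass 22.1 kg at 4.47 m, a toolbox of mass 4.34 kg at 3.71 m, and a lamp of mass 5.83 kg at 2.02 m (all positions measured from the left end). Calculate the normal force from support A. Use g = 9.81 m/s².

Sum moments about support B (its reaction then has zero moment arm).
Beam weight: 25 × 9.81 = 245.2 N down at 2.37 m → arm 1.2 m, τ = 245.2 × 1.2 = 294.2 N·m counterclockwise.
Bucket of sand: 18.7 × 9.81 = 183.4 N down at 2.35 m → arm 1.22 m, τ = 183.4 × 1.22 = 223.7 N·m counterclockwise.
Load: 22.1 × 9.81 = 216.8 N down at 4.47 m → arm 0.9 m, τ = 216.8 × 0.9 = 195.1 N·m clockwise.
Toolbox: 4.34 × 9.81 = 42.58 N down at 3.71 m → arm 0.14 m, τ = 42.58 × 0.14 = 5.961 N·m clockwise.
Lamp: 5.83 × 9.81 = 57.19 N down at 2.02 m → arm 1.55 m, τ = 57.19 × 1.55 = 88.64 N·m counterclockwise.
Net load moment about support B = 405.5 N·m counterclockwise.
Reaction R at support A is upward at 0 m, arm 3.57 m → moment R × 3.57 clockwise.
Στ = 0 ⇒ R × 3.57 = 405.5 ⇒ R = 114 N.

R_A ≈ 114 N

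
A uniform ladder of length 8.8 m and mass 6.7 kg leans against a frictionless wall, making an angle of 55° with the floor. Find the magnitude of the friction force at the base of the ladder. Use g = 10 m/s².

f ≈ 23.5 N

Choose the foot of the ladder as the axis so the floor normal and friction both act there and drop out.
Ladder weight 6.7×10 = 67 N acts at 4.4 m along the ladder; its horizontal arm is 4.4·cos55° = 2.524 m → τ = 169.1 N·m clockwise.
Wall normal N acts horizontally at the top; its moment arm is the height L sinθ = 8.8·sin55° = 7.209 m, counterclockwise.
For rotational equilibrium, N × 7.209 = 169.1, so N = 23.5 N.
ΣFx = 0: friction at the foot balances the wall's push, so f = N_wall = 23.5 N.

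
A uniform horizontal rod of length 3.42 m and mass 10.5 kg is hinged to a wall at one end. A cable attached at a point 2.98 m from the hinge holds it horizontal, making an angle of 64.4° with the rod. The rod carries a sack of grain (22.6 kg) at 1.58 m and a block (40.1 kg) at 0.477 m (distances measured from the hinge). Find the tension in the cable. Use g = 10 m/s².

Taking torques about the hinge:
Beam weight: 10.5 × 10 = 105 N down at 1.71 m → arm 1.71 m, τ = 105 × 1.71 = 179.5 N·m clockwise.
Sack of grain: 22.6 × 10 = 226 N down at 1.58 m → arm 1.58 m, τ = 226 × 1.58 = 357.1 N·m clockwise.
Block: 40.1 × 10 = 401 N down at 0.477 m → arm 0.477 m, τ = 401 × 0.477 = 191.3 N·m clockwise.
Total clockwise load moment = 727.9 N·m.
The cable tension T acts at 2.98 m; only its component perpendicular to the rod, T sinθ, produces torque. sin 64.4° = 0.9018.
Balancing moments: T × 2.98 × 0.9018 = 727.9, giving T = 727.9 / 2.687 = 271 N.

T ≈ 271 N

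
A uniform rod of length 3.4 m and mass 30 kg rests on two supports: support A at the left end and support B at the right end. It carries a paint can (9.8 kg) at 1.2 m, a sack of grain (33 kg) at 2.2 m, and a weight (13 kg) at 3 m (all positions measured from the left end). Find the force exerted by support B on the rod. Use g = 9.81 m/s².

Take moments about support A.
Beam weight: 30 × 9.81 = 294.3 N down at 1.7 m → arm 1.7 m, τ = 294.3 × 1.7 = 500.3 N·m clockwise.
Paint can: 9.8 × 9.81 = 96.14 N down at 1.2 m → arm 1.2 m, τ = 96.14 × 1.2 = 115.4 N·m clockwise.
Sack of grain: 33 × 9.81 = 323.7 N down at 2.2 m → arm 2.2 m, τ = 323.7 × 2.2 = 712.1 N·m clockwise.
Weight: 13 × 9.81 = 127.5 N down at 3 m → arm 3 m, τ = 127.5 × 3 = 382.5 N·m clockwise.
Net load moment about support A = 1710 N·m clockwise.
Reaction R at support B is upward at 3.4 m, arm 3.4 m → moment R × 3.4 counterclockwise.
Balancing moments: R × 3.4 = 1710, giving R = 503 N.

R_B ≈ 503 N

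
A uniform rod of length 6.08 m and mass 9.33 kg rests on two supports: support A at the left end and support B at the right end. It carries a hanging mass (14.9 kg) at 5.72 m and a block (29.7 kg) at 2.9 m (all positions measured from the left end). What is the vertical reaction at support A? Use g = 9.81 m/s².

Taking torques about support B:
Beam weight: 9.33 × 9.81 = 91.53 N down at 3.04 m → arm 3.04 m, τ = 91.53 × 3.04 = 278.3 N·m counterclockwise.
Hanging mass: 14.9 × 9.81 = 146.2 N down at 5.72 m → arm 0.36 m, τ = 146.2 × 0.36 = 52.63 N·m counterclockwise.
Block: 29.7 × 9.81 = 291.4 N down at 2.9 m → arm 3.18 m, τ = 291.4 × 3.18 = 926.7 N·m counterclockwise.
Net load moment about support B = 1258 N·m counterclockwise.
Reaction R at support A is upward at 0 m, arm 6.08 m → moment R × 6.08 clockwise.
Setting net torque to zero: R × 6.08 = 1258 → R = 207 N.

R_A ≈ 207 N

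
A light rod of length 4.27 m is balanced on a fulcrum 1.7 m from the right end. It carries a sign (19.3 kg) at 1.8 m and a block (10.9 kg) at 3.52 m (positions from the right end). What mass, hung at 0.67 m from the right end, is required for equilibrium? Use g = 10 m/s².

m ≈ 21.1 kg

About the fulcrum (at 1.7 m from the right end):
Sign: 19.3 × 10 = 193 N down at 1.8 m → arm 0.1 m, τ = 193 × 0.1 = 19.3 N·m counterclockwise.
Block: 10.9 × 10 = 109 N down at 3.52 m → arm 1.82 m, τ = 109 × 1.82 = 198.4 N·m counterclockwise.
Net moment of known loads = 217.7 N·m counterclockwise.
An unknown mass m at 0.67 m has arm 1.03 m; its moment is m·g·1.03 clockwise.
For rotational equilibrium, m × 10 × 1.03 = 217.7, so m = 217.7 / (10 × 1.03) = 21.1 kg.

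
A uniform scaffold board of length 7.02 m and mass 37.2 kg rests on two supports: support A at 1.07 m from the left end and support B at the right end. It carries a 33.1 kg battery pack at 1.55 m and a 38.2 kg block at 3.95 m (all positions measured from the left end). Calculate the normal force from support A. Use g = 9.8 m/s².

R_A ≈ 706 N

About support B:
Beam weight: 37.2 × 9.8 = 364.6 N down at 3.51 m → arm 3.51 m, τ = 364.6 × 3.51 = 1280 N·m counterclockwise.
Battery pack: 33.1 × 9.8 = 324.4 N down at 1.55 m → arm 5.47 m, τ = 324.4 × 5.47 = 1774 N·m counterclockwise.
Block: 38.2 × 9.8 = 374.4 N down at 3.95 m → arm 3.07 m, τ = 374.4 × 3.07 = 1149 N·m counterclockwise.
Net load moment about support B = 4203 N·m counterclockwise.
Reaction R at support A is upward at 1.07 m, arm 5.95 m → moment R × 5.95 clockwise.
For rotational equilibrium, R × 5.95 = 4203, so R = 706 N.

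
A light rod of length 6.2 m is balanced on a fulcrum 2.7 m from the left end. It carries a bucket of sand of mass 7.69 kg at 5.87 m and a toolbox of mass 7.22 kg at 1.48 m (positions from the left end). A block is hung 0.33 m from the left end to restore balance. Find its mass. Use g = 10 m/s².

m ≈ 6.57 kg

Taking torques about the fulcrum (at 2.7 m from the left end):
Bucket of sand: 7.69 × 10 = 76.9 N down at 5.87 m → arm 3.17 m, τ = 76.9 × 3.17 = 243.8 N·m clockwise.
Toolbox: 7.22 × 10 = 72.2 N down at 1.48 m → arm 1.22 m, τ = 72.2 × 1.22 = 88.08 N·m counterclockwise.
Net moment of known loads = 155.7 N·m clockwise.
An unknown mass m at 0.33 m has arm 2.37 m; its moment is m·g·2.37 counterclockwise.
Balancing moments: m × 10 × 2.37 = 155.7, giving m = 155.7 / (10 × 2.37) = 6.57 kg.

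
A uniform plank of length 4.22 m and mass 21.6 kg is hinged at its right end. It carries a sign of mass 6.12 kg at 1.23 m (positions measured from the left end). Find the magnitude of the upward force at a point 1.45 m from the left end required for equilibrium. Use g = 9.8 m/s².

Sum moments about the right end (the unknown pivot reaction has zero arm there).
Beam weight: 21.6 × 9.8 = 211.7 N down at 2.11 m → arm 2.11 m, τ = 211.7 × 2.11 = 446.7 N·m counterclockwise.
Sign: 6.12 × 9.8 = 59.98 N down at 1.23 m → arm 2.99 m, τ = 59.98 × 2.99 = 179.3 N·m counterclockwise.
Net moment of the loads = 626 N·m counterclockwise.
The upward force F acts at a point 1.45 m from the left end, arm 2.77 m, giving F × 2.77 clockwise.
Setting net torque to zero: F × 2.77 = 626 → F = 626 / 2.77 = 226 N.

F ≈ 226 N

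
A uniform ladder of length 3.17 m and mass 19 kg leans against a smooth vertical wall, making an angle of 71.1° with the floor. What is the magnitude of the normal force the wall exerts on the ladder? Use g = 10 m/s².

N_wall ≈ 32.5 N

Choose the foot of the ladder as the axis so the floor normal and friction both act there and drop out.
Ladder weight 19×10 = 190 N acts at 1.585 m along the ladder; its horizontal arm is 1.585·cos71.1° = 0.5134 m → τ = 97.55 N·m clockwise.
Wall normal N acts horizontally at the top; its moment arm is the height L sinθ = 3.17·sin71.1° = 2.999 m, counterclockwise.
Στ = 0 ⇒ N × 2.999 = 97.55 ⇒ N = 32.5 N.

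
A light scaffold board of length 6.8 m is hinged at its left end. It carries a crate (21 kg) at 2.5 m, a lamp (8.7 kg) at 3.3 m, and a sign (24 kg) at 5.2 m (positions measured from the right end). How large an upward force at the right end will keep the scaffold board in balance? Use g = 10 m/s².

F ≈ 234 N

About the left end:
Crate: 21 × 10 = 210 N down at 2.5 m → arm 4.3 m, τ = 210 × 4.3 = 903 N·m clockwise.
Lamp: 8.7 × 10 = 87 N down at 3.3 m → arm 3.5 m, τ = 87 × 3.5 = 304.5 N·m clockwise.
Sign: 24 × 10 = 240 N down at 5.2 m → arm 1.6 m, τ = 240 × 1.6 = 384 N·m clockwise.
Net moment of the loads = 1592 N·m clockwise.
The upward force F acts at the right end, arm 6.8 m, giving F × 6.8 counterclockwise.
Στ = 0 ⇒ F × 6.8 = 1592 ⇒ F = 1592 / 6.8 = 234 N.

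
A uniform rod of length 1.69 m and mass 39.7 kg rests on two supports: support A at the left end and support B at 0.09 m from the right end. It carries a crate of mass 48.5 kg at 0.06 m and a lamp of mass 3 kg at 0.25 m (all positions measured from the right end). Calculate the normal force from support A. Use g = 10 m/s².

Taking torques about support B:
Beam weight: 39.7 × 10 = 397 N down at 0.845 m → arm 0.755 m, τ = 397 × 0.755 = 299.7 N·m counterclockwise.
Crate: 48.5 × 10 = 485 N down at 0.06 m → arm 0.03 m, τ = 485 × 0.03 = 14.55 N·m clockwise.
Lamp: 3 × 10 = 30 N down at 0.25 m → arm 0.16 m, τ = 30 × 0.16 = 4.8 N·m counterclockwise.
Net load moment about support B = 289.9 N·m counterclockwise.
Reaction R at support A is upward at 1.69 m, arm 1.6 m → moment R × 1.6 clockwise.
Στ = 0 ⇒ R × 1.6 = 289.9 ⇒ R = 181 N.

R_A ≈ 181 N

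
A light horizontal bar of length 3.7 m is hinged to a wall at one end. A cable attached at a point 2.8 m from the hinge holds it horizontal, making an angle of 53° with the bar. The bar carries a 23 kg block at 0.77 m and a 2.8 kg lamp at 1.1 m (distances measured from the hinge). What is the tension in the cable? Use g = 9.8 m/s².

T ≈ 91.1 N

Taking torques about the hinge:
Block: 23 × 9.8 = 225.4 N down at 0.77 m → arm 0.77 m, τ = 225.4 × 0.77 = 173.6 N·m clockwise.
Lamp: 2.8 × 9.8 = 27.44 N down at 1.1 m → arm 1.1 m, τ = 27.44 × 1.1 = 30.18 N·m clockwise.
Total clockwise load moment = 203.8 N·m.
The cable tension T acts at 2.8 m; only its component perpendicular to the bar, T sinθ, produces torque. sin 53° = 0.7986.
Balancing moments: T × 2.8 × 0.7986 = 203.8, giving T = 203.8 / 2.236 = 91.1 N.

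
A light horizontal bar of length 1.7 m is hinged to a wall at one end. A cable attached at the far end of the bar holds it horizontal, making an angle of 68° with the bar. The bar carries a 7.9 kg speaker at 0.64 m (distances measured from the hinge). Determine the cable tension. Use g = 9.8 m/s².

Choose the hinge as the axis so the unknown hinge reaction has zero arm there.
Speaker: 7.9 × 9.8 = 77.42 N down at 0.64 m → arm 0.64 m, τ = 77.42 × 0.64 = 49.55 N·m clockwise.
Total clockwise load moment = 49.55 N·m.
The cable tension T acts at 1.7 m; only its component perpendicular to the bar, T sinθ, produces torque. sin 68° = 0.9272.
Setting net torque to zero: T × 1.7 × 0.9272 = 49.55 → T = 49.55 / 1.576 = 31.4 N.

T ≈ 31.4 N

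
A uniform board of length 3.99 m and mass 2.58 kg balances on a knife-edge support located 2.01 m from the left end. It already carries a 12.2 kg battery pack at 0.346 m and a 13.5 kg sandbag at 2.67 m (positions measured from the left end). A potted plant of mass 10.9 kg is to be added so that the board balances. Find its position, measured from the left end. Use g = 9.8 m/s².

x ≈ 3.06 m from the left end

Sum moments about the knife-edge support (at 2.01 m from the left end) (the support reaction has zero arm there).
Beam weight: 2.58 × 9.8 = 25.28 N down at 1.995 m → arm 0.015 m, τ = 25.28 × 0.015 = 0.3792 N·m counterclockwise.
Battery pack: 12.2 × 9.8 = 119.6 N down at 0.346 m → arm 1.664 m, τ = 119.6 × 1.664 = 199 N·m counterclockwise.
Sandbag: 13.5 × 9.8 = 132.3 N down at 2.67 m → arm 0.66 m, τ = 132.3 × 0.66 = 87.32 N·m clockwise.
Net moment of existing loads = 112.1 N·m counterclockwise.
The potted plant weighs 10.9 × 9.8 = 106.8 N and must supply an equal clockwise moment, so its lever arm about the knife-edge support is 112.1 / 106.8 = 1.05 m.
That puts it at 2.01 + 1.05 = 3.06 m from the left end.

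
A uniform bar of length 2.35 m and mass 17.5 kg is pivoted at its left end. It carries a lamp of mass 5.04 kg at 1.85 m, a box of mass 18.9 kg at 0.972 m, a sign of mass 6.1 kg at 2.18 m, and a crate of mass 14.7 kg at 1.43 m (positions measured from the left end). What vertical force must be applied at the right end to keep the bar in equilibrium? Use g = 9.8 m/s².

Taking torques about the left end:
Beam weight: 17.5 × 9.8 = 171.5 N down at 1.175 m → arm 1.175 m, τ = 171.5 × 1.175 = 201.5 N·m clockwise.
Lamp: 5.04 × 9.8 = 49.39 N down at 1.85 m → arm 1.85 m, τ = 49.39 × 1.85 = 91.37 N·m clockwise.
Box: 18.9 × 9.8 = 185.2 N down at 0.972 m → arm 0.972 m, τ = 185.2 × 0.972 = 180 N·m clockwise.
Sign: 6.1 × 9.8 = 59.78 N down at 2.18 m → arm 2.18 m, τ = 59.78 × 2.18 = 130.3 N·m clockwise.
Crate: 14.7 × 9.8 = 144.1 N down at 1.43 m → arm 1.43 m, τ = 144.1 × 1.43 = 206.1 N·m clockwise.
Net moment of the loads = 809.3 N·m clockwise.
The upward force F acts at the right end, arm 2.35 m, giving F × 2.35 counterclockwise.
For rotational equilibrium, F × 2.35 = 809.3, so F = 809.3 / 2.35 = 344 N.

F ≈ 344 N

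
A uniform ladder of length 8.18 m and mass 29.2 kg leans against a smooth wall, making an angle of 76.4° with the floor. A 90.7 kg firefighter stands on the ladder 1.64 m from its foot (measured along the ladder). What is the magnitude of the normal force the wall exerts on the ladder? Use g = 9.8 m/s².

Take moments about the foot of the ladder.
Ladder weight 29.2×9.8 = 286.2 N acts at 4.09 m along the ladder; its horizontal arm is 4.09·cos76.4° = 0.9617 m → τ = 275.2 N·m clockwise.
Firefighter: 90.7×9.8 = 888.9 N at 1.64 m → arm 0.3856 m → τ = 342.8 N·m clockwise.
Wall normal N acts horizontally at the top; its moment arm is the height L sinθ = 8.18·sin76.4° = 7.951 m, counterclockwise.
For rotational equilibrium, N × 7.951 = 618, so N = 77.7 N.

N_wall ≈ 77.7 N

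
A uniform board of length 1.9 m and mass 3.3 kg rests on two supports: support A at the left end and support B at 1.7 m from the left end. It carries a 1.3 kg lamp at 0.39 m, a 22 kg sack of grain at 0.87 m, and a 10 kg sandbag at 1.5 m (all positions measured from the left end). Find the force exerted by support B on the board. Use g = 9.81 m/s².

About support A:
Beam weight: 3.3 × 9.81 = 32.37 N down at 0.95 m → arm 0.95 m, τ = 32.37 × 0.95 = 30.75 N·m clockwise.
Lamp: 1.3 × 9.81 = 12.75 N down at 0.39 m → arm 0.39 m, τ = 12.75 × 0.39 = 4.973 N·m clockwise.
Sack of grain: 22 × 9.81 = 215.8 N down at 0.87 m → arm 0.87 m, τ = 215.8 × 0.87 = 187.7 N·m clockwise.
Sandbag: 10 × 9.81 = 98.1 N down at 1.5 m → arm 1.5 m, τ = 98.1 × 1.5 = 147.1 N·m clockwise.
Net load moment about support A = 370.5 N·m clockwise.
Reaction R at support B is upward at 1.7 m, arm 1.7 m → moment R × 1.7 counterclockwise.
Setting net torque to zero: R × 1.7 = 370.5 → R = 218 N.

R_B ≈ 218 N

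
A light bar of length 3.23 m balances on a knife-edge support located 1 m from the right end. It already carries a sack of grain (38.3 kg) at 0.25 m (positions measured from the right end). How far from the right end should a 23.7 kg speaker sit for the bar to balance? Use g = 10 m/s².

About the knife-edge support (at 1 m from the right end):
Sack of grain: 38.3 × 10 = 383 N down at 0.25 m → arm 0.75 m, τ = 383 × 0.75 = 287.2 N·m clockwise.
Net moment of existing loads = 287.2 N·m clockwise.
The speaker weighs 23.7 × 10 = 237 N and must supply an equal counterclockwise moment, so its lever arm about the knife-edge support is 287.2 / 237 = 1.21 m.
That puts it at 1 + 1.21 = 2.21 m from the right end.

x ≈ 2.21 m from the right end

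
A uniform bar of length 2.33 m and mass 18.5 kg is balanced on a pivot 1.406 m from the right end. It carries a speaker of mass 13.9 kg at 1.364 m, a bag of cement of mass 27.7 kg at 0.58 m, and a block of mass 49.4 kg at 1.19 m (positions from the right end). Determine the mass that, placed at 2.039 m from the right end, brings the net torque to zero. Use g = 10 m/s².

Sum moments about the pivot (at 1.406 m from the right end) (the support reaction has zero arm there).
Beam weight: 18.5 × 10 = 185 N down at 1.165 m → arm 0.241 m, τ = 185 × 0.241 = 44.59 N·m clockwise.
Speaker: 13.9 × 10 = 139 N down at 1.364 m → arm 0.042 m, τ = 139 × 0.042 = 5.838 N·m clockwise.
Bag of cement: 27.7 × 10 = 277 N down at 0.58 m → arm 0.826 m, τ = 277 × 0.826 = 228.8 N·m clockwise.
Block: 49.4 × 10 = 494 N down at 1.19 m → arm 0.216 m, τ = 494 × 0.216 = 106.7 N·m clockwise.
Net moment of known loads = 385.9 N·m clockwise.
An unknown mass m at 2.039 m has arm 0.633 m; its moment is m·g·0.633 counterclockwise.
For rotational equilibrium, m × 10 × 0.633 = 385.9, so m = 385.9 / (10 × 0.633) = 61 kg.

m ≈ 61 kg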